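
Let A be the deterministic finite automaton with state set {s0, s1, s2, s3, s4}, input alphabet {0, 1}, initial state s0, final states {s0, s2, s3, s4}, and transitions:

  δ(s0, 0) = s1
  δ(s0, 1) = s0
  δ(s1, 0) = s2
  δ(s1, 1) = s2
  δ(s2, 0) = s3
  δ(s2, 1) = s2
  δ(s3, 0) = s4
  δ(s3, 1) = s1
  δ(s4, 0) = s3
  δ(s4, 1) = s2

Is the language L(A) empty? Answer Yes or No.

The empty string ε is accepted: the run s0 ends in the accepting state s0.
Since at least one string is accepted, L(A) is not empty.

No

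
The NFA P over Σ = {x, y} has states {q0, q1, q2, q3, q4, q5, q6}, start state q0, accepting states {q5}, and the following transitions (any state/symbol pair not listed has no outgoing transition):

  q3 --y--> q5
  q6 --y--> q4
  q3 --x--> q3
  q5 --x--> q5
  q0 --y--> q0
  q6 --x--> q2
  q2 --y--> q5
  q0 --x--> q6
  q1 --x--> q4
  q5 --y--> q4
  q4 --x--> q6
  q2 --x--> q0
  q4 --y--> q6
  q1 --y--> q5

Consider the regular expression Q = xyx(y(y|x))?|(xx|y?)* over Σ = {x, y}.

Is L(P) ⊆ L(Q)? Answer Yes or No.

The string xxyx is in L(P) but not in L(Q).
So L(P) ⊄ L(Q).

No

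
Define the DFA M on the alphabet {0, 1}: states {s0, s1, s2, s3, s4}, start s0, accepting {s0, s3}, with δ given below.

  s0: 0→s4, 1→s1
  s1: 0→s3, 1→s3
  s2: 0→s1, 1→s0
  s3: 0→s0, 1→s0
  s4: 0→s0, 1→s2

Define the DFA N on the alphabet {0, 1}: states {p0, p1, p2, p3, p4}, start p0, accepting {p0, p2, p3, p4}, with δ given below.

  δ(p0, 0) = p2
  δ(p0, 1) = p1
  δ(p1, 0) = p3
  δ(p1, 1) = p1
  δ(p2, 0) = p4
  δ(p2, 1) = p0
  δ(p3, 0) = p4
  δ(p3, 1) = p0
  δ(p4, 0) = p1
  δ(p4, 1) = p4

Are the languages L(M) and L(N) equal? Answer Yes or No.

No

The string 11 is accepted by M but rejected by N.
So L(M) ≠ L(N).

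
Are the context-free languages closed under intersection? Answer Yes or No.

{aⁿbⁿcᵐ : m,n≥0} and {aᵐbⁿcⁿ : m,n≥0} are both context-free, but their intersection {aⁿbⁿcⁿ : n≥0} is not (pumping lemma).

No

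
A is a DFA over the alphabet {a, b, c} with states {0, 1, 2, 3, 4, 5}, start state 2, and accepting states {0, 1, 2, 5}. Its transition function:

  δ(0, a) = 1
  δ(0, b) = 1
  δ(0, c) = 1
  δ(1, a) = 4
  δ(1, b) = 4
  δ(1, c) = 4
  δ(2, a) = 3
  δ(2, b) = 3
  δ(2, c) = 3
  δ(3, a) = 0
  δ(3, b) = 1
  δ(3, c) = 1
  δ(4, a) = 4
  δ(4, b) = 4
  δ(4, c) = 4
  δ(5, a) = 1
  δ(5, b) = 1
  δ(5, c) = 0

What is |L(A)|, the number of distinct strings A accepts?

The useful subgraph on states {0, 1, 2, 3} is acyclic, so L(A) is finite; the longest accepting path visits 4 useful states, giving maximum string length 3.
Counting accepting paths from 2 by length: 1 of length 0, 9 of length 2, 9 of length 3. Total 19.

19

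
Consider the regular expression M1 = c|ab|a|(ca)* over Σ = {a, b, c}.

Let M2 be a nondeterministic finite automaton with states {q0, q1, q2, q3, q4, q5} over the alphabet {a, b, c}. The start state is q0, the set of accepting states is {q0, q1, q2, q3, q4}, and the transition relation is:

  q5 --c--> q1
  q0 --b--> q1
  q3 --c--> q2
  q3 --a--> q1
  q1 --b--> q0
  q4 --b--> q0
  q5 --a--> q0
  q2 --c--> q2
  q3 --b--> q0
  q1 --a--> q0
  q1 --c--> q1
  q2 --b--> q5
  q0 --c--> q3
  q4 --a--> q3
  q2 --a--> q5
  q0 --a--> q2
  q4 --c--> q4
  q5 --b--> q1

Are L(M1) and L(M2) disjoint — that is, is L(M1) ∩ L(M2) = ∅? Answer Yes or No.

No

The empty string ε is accepted by both M1 and M2.
Hence L(M1) ∩ L(M2) ≠ ∅.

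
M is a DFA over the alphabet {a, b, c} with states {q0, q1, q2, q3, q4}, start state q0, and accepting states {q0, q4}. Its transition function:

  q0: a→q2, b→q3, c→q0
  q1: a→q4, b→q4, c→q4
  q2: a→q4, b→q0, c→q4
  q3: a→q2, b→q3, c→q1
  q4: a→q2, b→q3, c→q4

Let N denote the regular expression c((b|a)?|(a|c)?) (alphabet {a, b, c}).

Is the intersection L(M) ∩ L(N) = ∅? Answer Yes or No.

The string c is accepted by both M and N.
Hence L(M) ∩ L(N) ≠ ∅.

No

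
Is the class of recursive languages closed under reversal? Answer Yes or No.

Yes

Reverse the input on the tape and then run the decider for L; this halts and accepts exactly Lᴿ.
So the recursive languages are closed under reversal.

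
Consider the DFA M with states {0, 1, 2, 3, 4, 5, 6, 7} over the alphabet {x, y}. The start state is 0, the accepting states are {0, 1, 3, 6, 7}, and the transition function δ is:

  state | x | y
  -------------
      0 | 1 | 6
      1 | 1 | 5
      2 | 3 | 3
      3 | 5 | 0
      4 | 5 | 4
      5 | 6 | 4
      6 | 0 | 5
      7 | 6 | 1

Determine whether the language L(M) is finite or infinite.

State 1 is reachable from the start and can reach an accepting state, and it lies on the cycle 1 → 1.
Traversing that cycle any number of times yields accepted strings of unbounded length, so the language is infinite.

infinite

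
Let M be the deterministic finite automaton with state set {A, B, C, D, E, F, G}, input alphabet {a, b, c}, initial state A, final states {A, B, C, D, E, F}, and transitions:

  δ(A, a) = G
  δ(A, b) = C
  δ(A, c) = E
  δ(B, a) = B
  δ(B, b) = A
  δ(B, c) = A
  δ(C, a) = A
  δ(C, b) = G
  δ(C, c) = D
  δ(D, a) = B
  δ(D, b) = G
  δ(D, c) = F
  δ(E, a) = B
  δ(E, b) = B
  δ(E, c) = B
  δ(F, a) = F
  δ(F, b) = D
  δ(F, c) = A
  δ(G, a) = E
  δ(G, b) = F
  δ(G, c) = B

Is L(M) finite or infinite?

infinite

State A is reachable from the start and can reach an accepting state, and it lies on the cycle A → C → A.
Traversing that cycle any number of times yields accepted strings of unbounded length, so the language is infinite.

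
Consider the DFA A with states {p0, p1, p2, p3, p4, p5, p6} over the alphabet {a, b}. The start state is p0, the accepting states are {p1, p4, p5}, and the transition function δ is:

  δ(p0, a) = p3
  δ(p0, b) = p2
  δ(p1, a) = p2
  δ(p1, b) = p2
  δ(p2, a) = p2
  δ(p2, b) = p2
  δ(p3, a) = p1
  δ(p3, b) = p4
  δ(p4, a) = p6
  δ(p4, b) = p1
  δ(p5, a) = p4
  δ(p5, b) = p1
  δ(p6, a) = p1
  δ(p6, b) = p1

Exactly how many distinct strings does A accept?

5

The useful subgraph on states {p0, p1, p3, p4, p6} is acyclic, so L(A) is finite; the longest accepting path visits 5 useful states, giving maximum string length 4.
Counting accepting paths from p0 by length: 2 of length 2, 1 of length 3, 2 of length 4. Total 5.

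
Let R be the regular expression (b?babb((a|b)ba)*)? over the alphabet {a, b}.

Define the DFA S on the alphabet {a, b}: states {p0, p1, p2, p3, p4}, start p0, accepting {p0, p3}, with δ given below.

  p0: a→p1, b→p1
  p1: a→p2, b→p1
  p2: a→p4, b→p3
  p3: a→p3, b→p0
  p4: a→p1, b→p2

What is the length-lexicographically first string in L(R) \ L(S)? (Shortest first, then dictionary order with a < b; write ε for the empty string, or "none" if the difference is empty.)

babbaba

The string babbaba is accepted by R but not by S.
No shorter string lies in the difference, and babbaba is the lexicographically first length-7 string in L(R) \ L(S).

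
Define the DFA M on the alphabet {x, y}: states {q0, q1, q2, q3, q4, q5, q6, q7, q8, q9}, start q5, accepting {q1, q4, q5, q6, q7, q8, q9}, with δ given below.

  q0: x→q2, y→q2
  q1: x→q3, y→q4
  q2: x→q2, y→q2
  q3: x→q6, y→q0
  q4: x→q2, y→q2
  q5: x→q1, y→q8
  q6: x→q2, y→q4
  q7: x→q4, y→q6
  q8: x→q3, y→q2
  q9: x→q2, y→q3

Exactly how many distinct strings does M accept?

The useful subgraph on states {q1, q3, q4, q5, q6, q8} is acyclic, so L(M) is finite; the longest accepting path visits 5 useful states, giving maximum string length 4.
Counting accepting paths from q5 by length: 1 of length 0, 2 of length 1, 1 of length 2, 2 of length 3, 2 of length 4. Total 8.

8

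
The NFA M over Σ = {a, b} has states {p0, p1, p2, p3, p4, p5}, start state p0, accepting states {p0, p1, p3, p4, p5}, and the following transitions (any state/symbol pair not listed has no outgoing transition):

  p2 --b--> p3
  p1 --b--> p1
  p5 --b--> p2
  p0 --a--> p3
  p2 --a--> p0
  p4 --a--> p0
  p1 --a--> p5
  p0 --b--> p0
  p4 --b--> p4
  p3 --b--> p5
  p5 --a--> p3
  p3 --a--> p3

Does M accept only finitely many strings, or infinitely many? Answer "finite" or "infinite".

infinite

State p0 is reachable from the start and can reach an accepting state, and it lies on the cycle p0 → p0.
Traversing that cycle any number of times yields accepted strings of unbounded length, so the language is infinite.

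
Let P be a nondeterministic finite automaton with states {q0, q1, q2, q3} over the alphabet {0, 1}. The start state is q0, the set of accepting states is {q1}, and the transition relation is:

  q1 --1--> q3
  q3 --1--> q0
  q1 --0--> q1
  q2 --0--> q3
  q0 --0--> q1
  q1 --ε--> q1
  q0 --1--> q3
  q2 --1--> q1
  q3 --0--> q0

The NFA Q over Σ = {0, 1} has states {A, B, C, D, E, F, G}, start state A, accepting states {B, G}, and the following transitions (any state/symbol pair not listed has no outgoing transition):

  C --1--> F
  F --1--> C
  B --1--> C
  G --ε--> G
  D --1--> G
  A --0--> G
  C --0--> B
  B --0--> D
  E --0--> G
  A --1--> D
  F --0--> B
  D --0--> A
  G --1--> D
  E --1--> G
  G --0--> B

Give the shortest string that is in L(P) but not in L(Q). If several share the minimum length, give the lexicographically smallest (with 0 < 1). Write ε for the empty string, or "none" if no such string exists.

000

The string 000 is accepted by P but not by Q.
No shorter string lies in the difference, and 000 is the lexicographically first length-3 string in L(P) \ L(Q).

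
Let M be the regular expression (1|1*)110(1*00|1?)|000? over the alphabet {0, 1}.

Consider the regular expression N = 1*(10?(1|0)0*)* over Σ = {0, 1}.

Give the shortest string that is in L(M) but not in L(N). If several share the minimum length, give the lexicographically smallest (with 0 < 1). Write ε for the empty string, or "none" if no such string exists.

The string 00 is accepted by M but not by N.
No shorter string lies in the difference, and 00 is the lexicographically first length-2 string in L(M) \ L(N).

00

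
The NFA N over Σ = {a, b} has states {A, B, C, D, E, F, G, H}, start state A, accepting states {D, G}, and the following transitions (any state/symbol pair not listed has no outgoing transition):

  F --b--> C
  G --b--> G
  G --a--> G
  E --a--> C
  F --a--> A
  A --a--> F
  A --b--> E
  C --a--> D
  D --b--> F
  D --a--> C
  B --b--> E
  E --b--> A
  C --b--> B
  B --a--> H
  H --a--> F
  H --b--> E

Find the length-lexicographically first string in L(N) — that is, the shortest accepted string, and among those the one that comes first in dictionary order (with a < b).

A breadth-first search from A reaches an accepting state first via the path A → F → C → D on input aba.
No string of length < 3 is accepted (BFS exhausts all shorter strings without reaching an accepting state), and aba is the lexicographically least accepting string of length 3.

aba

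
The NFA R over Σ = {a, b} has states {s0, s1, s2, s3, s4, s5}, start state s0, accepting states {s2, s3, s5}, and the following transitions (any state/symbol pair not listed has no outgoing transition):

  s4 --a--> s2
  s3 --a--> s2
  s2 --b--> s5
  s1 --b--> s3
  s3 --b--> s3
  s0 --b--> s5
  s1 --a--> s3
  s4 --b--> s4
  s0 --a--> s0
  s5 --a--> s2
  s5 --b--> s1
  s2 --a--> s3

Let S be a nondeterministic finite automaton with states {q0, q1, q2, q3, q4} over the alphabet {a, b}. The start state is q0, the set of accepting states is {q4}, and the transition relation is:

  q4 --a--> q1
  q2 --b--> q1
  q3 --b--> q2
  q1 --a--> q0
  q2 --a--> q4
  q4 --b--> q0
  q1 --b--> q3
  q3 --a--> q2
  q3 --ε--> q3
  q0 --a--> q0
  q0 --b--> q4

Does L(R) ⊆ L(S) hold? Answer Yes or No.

The string ba is in L(R) but not in L(S).
So L(R) ⊄ L(S).

No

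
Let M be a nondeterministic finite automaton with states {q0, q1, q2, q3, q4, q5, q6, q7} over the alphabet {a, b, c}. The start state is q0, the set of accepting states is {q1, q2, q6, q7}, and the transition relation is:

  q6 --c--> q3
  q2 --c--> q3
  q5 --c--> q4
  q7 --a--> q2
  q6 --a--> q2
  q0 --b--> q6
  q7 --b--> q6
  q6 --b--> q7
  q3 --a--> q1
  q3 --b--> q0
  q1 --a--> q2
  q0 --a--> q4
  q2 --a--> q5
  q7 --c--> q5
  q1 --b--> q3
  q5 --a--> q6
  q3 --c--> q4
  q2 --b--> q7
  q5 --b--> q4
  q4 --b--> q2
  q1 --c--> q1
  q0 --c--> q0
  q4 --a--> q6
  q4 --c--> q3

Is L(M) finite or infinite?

infinite

State q0 is reachable from the start and can reach an accepting state, and it lies on the cycle q0 → q0.
Traversing that cycle any number of times yields accepted strings of unbounded length, so the language is infinite.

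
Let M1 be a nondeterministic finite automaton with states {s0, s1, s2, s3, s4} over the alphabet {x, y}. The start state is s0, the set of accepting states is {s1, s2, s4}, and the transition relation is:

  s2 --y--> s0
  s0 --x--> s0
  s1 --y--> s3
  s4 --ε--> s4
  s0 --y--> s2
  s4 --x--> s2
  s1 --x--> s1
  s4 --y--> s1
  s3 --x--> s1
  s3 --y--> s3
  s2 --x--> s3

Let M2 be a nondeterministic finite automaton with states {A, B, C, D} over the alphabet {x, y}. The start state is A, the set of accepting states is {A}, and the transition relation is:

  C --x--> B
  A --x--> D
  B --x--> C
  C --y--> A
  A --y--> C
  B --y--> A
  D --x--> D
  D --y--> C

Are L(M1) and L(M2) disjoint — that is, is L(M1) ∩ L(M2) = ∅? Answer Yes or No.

Exploring the product automaton M1 × M2 from the start pair (s0, A), following both machines on each input symbol, reaches 9 state pairs: (s0, A), (s0, D), (s2, C), (s3, B), (s1, C), (s3, A), (s1, B), (s1, D), (s3, C).
M1 accepts in {s1, s2, s4} and M2 accepts in {A}; no reachable pair has both components accepting, so no string drives both machines to acceptance simultaneously and L(M1) ∩ L(M2) = ∅.
So no string is accepted by both, and the intersection is empty.

Yes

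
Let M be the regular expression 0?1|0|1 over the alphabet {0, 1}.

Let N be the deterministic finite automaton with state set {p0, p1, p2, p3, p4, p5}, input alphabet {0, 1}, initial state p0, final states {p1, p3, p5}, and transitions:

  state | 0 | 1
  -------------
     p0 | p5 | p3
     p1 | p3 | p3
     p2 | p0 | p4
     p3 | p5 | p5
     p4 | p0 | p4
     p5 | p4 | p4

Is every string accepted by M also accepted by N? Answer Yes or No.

The string 01 is in L(M) but not in L(N).
So L(M) ⊄ L(N).

No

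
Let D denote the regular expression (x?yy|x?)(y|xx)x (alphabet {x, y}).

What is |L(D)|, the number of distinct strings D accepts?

The expression has no Kleene star, so L(D) is finite. Expanding the alternatives gives {yx, xxx, xyx, xxxx, yyyx, xyyyx, yyxxx, xyyxxx}.
That is 1 of length 2, 2 of length 3, 2 of length 4, 2 of length 5, 1 of length 6: 8 strings in all.

8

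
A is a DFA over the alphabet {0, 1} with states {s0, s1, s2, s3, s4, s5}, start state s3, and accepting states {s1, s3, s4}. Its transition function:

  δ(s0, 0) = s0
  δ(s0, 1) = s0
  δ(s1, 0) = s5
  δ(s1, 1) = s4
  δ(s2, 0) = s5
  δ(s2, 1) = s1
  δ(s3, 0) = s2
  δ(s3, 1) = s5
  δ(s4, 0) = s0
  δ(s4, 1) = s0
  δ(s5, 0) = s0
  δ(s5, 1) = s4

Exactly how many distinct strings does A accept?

The useful subgraph on states {s1, s2, s3, s4, s5} is acyclic, so L(A) is finite; the longest accepting path visits 5 useful states, giving maximum string length 4.
Counting accepting paths from s3 by length: 1 of length 0, 2 of length 2, 2 of length 3, 1 of length 4. Total 6.

6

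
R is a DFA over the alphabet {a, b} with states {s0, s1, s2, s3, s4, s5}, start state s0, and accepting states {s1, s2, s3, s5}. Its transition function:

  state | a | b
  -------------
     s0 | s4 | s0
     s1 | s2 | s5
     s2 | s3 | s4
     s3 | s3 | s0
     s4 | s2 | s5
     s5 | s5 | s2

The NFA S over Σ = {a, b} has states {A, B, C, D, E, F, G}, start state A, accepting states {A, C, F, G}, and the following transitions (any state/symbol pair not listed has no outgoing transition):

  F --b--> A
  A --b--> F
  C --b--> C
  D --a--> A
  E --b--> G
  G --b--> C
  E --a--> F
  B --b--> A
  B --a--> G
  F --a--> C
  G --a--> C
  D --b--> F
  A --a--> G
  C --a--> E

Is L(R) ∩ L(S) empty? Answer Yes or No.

The string aa is accepted by both R and S.
Hence L(R) ∩ L(S) ≠ ∅.

No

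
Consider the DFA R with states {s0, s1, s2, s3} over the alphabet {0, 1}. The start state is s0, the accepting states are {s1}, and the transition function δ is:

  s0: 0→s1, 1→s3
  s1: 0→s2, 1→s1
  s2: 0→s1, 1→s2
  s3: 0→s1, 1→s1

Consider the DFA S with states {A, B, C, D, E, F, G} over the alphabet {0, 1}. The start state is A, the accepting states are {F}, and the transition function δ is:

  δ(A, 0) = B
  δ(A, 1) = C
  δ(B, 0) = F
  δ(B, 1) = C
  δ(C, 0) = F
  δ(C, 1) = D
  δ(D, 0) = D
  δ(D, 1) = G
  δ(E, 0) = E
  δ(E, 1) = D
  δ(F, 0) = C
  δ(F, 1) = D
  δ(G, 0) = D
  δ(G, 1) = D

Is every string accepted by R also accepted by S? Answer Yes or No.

No

The string 0 is in L(R) but not in L(S).
So L(R) ⊄ L(S).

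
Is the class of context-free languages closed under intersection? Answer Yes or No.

{aⁿbⁿcᵐ : m,n≥0} and {aᵐbⁿcⁿ : m,n≥0} are both context-free, but their intersection {aⁿbⁿcⁿ : n≥0} is not (pumping lemma).

No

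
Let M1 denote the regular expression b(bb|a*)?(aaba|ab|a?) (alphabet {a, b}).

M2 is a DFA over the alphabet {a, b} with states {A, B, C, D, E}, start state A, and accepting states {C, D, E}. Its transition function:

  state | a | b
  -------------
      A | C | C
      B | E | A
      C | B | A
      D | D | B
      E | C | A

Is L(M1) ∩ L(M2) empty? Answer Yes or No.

No

The string b is accepted by both M1 and M2.
Hence L(M1) ∩ L(M2) ≠ ∅.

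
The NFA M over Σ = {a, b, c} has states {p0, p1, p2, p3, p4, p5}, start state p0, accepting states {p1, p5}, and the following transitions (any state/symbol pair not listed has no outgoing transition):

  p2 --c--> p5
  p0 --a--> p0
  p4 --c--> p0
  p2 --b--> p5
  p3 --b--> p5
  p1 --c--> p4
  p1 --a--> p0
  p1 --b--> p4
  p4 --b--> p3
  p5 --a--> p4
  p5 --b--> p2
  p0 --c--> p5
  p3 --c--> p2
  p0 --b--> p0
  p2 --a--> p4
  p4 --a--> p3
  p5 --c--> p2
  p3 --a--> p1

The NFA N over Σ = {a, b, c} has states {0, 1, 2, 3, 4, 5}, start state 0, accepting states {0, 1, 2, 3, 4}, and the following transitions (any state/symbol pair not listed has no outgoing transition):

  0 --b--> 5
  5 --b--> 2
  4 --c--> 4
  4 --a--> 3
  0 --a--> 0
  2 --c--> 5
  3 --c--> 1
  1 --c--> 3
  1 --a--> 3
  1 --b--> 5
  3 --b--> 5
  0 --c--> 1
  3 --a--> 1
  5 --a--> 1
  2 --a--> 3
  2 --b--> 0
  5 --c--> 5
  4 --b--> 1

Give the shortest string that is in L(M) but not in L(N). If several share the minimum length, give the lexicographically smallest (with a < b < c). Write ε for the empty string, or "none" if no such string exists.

The string bc is accepted by M but not by N.
No shorter string lies in the difference, and bc is the lexicographically first length-2 string in L(M) \ L(N).

bc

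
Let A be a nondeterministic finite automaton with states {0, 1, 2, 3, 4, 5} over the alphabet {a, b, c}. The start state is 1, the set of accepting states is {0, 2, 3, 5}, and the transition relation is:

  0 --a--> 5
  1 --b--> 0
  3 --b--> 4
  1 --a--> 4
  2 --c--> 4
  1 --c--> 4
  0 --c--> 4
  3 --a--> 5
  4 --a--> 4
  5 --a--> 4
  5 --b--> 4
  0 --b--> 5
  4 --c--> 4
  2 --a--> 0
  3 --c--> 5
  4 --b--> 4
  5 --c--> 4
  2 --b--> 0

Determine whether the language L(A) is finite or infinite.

finite

The useful states (reachable from 1 and able to reach an accepting state) are {0, 1, 5}.
Restricted to these states the transition graph has no cycle, so every accepting path has bounded length and L is finite.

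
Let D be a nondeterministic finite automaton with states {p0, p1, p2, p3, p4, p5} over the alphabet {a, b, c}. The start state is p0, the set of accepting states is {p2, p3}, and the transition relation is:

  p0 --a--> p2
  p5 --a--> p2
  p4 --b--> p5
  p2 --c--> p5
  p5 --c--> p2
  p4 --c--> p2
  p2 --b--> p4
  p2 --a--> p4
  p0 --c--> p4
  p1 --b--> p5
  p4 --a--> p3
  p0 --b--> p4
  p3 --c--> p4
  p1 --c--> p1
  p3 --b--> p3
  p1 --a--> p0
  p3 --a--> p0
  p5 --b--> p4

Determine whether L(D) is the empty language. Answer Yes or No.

No

The string a is accepted: the run p0 → p2 ends in the accepting state p2.
Since at least one string is accepted, L(D) is not empty.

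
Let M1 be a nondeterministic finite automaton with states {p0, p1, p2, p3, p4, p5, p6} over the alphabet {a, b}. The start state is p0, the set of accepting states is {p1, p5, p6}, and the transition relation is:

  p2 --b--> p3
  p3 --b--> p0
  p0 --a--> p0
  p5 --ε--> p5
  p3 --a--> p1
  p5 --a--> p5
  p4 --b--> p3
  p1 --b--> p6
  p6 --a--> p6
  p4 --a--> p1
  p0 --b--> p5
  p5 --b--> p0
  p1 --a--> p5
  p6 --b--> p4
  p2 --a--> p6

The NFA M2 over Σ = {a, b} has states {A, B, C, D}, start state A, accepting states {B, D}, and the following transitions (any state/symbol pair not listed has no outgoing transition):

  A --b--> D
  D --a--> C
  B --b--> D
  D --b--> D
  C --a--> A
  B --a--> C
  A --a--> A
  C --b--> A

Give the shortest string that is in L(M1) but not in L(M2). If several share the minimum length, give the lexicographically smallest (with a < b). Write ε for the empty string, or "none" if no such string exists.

The string ba is accepted by M1 but not by M2.
No shorter string lies in the difference, and ba is the lexicographically first length-2 string in L(M1) \ L(M2).

ba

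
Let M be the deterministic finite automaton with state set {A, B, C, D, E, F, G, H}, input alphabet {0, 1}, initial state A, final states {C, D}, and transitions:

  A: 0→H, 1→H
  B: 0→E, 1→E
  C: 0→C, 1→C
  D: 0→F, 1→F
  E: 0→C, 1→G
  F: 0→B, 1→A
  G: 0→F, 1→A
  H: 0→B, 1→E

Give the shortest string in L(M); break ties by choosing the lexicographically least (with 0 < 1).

010

A breadth-first search from A reaches an accepting state first via the path A → H → E → C on input 010.
No string of length < 3 is accepted (BFS exhausts all shorter strings without reaching an accepting state), and 010 is the lexicographically least accepting string of length 3.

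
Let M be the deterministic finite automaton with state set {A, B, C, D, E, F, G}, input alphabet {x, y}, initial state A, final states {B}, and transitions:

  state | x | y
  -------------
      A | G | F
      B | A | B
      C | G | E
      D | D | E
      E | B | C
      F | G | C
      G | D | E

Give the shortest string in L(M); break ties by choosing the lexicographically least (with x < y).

A breadth-first search from A reaches an accepting state first via the path A → G → E → B on input xyx.
No string of length < 3 is accepted (BFS exhausts all shorter strings without reaching an accepting state), and xyx is the lexicographically least accepting string of length 3.

xyx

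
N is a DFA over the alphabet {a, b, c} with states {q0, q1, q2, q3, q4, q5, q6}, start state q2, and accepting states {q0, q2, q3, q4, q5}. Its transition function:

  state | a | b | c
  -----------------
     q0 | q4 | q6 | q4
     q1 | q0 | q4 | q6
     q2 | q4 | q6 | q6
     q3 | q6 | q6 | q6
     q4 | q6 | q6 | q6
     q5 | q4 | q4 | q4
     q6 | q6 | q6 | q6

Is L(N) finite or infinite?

finite

The useful states (reachable from q2 and able to reach an accepting state) are {q2, q4}.
Restricted to these states the transition graph has no cycle, so every accepting path has bounded length and L is finite.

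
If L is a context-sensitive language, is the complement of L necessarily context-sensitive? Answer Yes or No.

The context-sensitive languages are exactly NSPACE(n), and by the Immerman–Szelepcsényi theorem nondeterministic space classes (from log n up) are closed under complement.
So the context-sensitive languages are closed under complement.

Yes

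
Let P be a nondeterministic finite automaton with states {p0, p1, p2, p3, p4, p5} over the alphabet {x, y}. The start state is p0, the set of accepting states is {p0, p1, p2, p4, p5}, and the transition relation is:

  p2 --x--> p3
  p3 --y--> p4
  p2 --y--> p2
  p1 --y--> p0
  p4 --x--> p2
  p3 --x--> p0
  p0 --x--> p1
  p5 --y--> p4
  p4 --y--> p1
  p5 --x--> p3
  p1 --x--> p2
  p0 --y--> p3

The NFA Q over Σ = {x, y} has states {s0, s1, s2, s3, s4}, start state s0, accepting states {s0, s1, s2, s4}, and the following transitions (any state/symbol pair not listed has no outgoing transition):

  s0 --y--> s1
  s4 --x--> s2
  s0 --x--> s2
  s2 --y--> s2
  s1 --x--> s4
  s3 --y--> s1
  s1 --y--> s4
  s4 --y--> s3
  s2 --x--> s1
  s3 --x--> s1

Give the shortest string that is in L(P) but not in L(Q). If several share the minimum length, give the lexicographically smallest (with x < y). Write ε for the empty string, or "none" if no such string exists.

yyy

The string yyy is accepted by P but not by Q.
No shorter string lies in the difference, and yyy is the lexicographically first length-3 string in L(P) \ L(Q).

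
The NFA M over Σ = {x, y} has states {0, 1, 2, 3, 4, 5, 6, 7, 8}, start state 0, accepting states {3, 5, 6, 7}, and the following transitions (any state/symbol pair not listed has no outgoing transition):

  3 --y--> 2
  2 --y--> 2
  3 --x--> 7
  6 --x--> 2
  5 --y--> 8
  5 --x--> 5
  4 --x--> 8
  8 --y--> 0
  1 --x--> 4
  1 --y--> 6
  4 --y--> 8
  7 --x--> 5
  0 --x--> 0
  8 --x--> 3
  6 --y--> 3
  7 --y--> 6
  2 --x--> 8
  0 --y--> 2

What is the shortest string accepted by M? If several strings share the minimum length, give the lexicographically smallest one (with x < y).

A breadth-first search from 0 reaches an accepting state first via the path 0 → 2 → 8 → 3 on input yxx.
No string of length < 3 is accepted (BFS exhausts all shorter strings without reaching an accepting state), and yxx is the lexicographically least accepting string of length 3.

yxx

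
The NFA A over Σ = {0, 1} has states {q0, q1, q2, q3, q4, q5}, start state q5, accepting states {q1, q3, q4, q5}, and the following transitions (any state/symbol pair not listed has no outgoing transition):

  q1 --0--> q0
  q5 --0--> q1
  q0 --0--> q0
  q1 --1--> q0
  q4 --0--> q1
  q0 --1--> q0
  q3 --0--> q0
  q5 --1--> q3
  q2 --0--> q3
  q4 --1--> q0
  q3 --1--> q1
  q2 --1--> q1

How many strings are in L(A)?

The useful subgraph on states {q1, q3, q5} is acyclic, so L(A) is finite; the longest accepting path visits 3 useful states, giving maximum string length 2.
Counting accepting paths from q5 by length: 1 of length 0, 2 of length 1, 1 of length 2. Total 4.

4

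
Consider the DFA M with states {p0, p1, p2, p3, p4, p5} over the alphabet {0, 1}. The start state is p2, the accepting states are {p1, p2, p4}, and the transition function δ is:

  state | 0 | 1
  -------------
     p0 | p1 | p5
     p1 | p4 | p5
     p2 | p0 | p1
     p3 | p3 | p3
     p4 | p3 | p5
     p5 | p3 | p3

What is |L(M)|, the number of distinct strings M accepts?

5

The useful subgraph on states {p0, p1, p2, p4} is acyclic, so L(M) is finite; the longest accepting path visits 4 useful states, giving maximum string length 3.
Counting accepting paths from p2 by length: 1 of length 0, 1 of length 1, 2 of length 2, 1 of length 3. Total 5.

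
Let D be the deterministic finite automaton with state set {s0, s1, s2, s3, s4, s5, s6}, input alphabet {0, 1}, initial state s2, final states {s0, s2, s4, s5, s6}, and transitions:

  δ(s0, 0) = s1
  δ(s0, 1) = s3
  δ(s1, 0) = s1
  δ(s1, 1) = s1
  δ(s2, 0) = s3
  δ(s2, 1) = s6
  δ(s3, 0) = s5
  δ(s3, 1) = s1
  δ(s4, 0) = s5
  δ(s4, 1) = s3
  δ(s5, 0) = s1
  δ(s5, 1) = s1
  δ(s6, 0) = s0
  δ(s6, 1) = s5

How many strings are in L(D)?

The useful subgraph on states {s0, s2, s3, s5, s6} is acyclic, so L(D) is finite; the longest accepting path visits 5 useful states, giving maximum string length 4.
Counting accepting paths from s2 by length: 1 of length 0, 1 of length 1, 3 of length 2, 1 of length 4. Total 6.

6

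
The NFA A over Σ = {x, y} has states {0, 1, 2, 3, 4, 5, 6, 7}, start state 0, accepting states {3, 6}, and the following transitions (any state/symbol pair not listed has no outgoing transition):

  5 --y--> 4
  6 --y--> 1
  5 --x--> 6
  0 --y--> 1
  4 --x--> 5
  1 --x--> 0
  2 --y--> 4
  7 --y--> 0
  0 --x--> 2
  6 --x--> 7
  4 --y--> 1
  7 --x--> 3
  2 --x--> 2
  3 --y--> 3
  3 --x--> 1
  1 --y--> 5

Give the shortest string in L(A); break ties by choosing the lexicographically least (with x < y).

A breadth-first search from 0 reaches an accepting state first via the path 0 → 1 → 5 → 6 on input yyx.
No string of length < 3 is accepted (BFS exhausts all shorter strings without reaching an accepting state), and yyx is the lexicographically least accepting string of length 3.

yyx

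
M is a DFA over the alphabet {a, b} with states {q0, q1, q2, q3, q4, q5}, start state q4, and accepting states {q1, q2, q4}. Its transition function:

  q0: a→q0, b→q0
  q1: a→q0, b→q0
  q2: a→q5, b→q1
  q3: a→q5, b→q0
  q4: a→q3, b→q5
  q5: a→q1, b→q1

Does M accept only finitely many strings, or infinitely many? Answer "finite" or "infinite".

The useful states (reachable from q4 and able to reach an accepting state) are {q1, q3, q4, q5}.
Restricted to these states the transition graph has no cycle, so every accepting path has bounded length and L is finite.

finite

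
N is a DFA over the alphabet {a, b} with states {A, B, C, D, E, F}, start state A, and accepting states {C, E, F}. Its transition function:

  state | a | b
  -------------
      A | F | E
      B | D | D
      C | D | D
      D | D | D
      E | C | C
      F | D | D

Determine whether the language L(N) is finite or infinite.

finite

The useful states (reachable from A and able to reach an accepting state) are {A, C, E, F}.
Restricted to these states the transition graph has no cycle, so every accepting path has bounded length and L is finite.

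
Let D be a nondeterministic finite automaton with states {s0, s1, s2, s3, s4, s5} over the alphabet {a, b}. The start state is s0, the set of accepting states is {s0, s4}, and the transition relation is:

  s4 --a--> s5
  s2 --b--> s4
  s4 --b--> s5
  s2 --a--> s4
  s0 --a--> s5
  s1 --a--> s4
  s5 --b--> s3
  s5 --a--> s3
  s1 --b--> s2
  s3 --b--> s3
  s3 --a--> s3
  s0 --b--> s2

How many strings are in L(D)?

The useful subgraph on states {s0, s2, s4} is acyclic, so L(D) is finite; the longest accepting path visits 3 useful states, giving maximum string length 2.
Counting accepting paths from s0 by length: 1 of length 0, 2 of length 2. Total 3.

3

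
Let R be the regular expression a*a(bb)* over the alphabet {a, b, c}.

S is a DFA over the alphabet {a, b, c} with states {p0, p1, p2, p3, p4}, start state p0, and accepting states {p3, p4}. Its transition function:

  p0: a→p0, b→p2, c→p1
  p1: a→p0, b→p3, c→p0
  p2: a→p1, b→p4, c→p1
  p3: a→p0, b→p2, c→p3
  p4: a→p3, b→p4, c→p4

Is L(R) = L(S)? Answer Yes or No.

No

The string a is accepted by R but rejected by S.
So L(R) ≠ L(S).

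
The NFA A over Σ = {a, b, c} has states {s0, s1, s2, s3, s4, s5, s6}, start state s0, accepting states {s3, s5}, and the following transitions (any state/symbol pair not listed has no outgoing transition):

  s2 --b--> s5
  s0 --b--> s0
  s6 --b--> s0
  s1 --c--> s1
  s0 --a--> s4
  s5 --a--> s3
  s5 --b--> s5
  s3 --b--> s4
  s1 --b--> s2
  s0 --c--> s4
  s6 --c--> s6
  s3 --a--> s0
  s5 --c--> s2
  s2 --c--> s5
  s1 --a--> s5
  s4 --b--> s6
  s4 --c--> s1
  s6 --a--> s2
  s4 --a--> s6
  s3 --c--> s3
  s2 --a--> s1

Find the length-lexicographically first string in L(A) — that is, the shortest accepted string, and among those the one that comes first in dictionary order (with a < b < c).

A breadth-first search from s0 reaches an accepting state first via the path s0 → s4 → s1 → s5 on input aca.
No string of length < 3 is accepted (BFS exhausts all shorter strings without reaching an accepting state), and aca is the lexicographically least accepting string of length 3.

aca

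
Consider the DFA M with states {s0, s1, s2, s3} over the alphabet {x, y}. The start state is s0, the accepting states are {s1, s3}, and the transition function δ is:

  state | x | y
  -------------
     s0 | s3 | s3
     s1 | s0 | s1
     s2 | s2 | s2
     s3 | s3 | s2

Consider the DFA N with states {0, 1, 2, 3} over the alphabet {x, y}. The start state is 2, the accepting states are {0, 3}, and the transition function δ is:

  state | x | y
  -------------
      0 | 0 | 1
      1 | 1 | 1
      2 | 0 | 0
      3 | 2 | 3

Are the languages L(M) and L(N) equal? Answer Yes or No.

Exploring the product automaton M × N from the start pair (s0, 2), following both machines on each input symbol, reaches 3 state pairs: (s0, 2), (s3, 0), (s2, 1).
M accepts in {s1, s3} and N accepts in {0, 3}. In every reachable pair the two components are either both accepting — (s3, 0) — or both non-accepting, so no string is accepted by exactly one of the machines: L(M) \ L(N) and L(N) \ L(M) are both empty.
Hence every string is accepted by M iff it is accepted by N, and the two languages coincide.

Yes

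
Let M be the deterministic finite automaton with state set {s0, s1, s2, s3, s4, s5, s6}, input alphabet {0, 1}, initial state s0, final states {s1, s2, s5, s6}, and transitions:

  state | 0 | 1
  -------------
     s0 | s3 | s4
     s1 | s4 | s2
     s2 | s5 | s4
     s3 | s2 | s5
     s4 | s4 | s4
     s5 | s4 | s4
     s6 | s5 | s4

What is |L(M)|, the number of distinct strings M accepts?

The useful subgraph on states {s0, s2, s3, s5} is acyclic, so L(M) is finite; the longest accepting path visits 4 useful states, giving maximum string length 3.
Counting accepting paths from s0 by length: 2 of length 2, 1 of length 3. Total 3.

3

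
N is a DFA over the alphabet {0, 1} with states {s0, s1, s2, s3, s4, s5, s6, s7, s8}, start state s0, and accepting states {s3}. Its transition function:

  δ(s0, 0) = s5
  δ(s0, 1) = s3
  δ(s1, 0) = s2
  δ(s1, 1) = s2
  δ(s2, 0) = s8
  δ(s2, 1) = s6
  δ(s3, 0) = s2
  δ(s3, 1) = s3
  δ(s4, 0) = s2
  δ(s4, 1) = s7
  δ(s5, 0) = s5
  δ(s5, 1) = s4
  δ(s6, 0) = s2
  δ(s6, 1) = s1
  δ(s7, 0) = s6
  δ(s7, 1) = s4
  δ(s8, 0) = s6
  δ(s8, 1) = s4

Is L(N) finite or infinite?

State s3 is reachable from the start and can reach an accepting state, and it lies on the cycle s3 → s3.
Traversing that cycle any number of times yields accepted strings of unbounded length, so the language is infinite.

infinite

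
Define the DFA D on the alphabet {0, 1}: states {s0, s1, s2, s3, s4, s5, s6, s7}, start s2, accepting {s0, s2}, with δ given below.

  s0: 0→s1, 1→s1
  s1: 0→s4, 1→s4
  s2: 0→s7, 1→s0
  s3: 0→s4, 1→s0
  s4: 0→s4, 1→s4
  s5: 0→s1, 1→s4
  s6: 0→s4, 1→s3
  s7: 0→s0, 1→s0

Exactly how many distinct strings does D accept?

4

The useful subgraph on states {s0, s2, s7} is acyclic, so L(D) is finite; the longest accepting path visits 3 useful states, giving maximum string length 2.
Counting accepting paths from s2 by length: 1 of length 0, 1 of length 1, 2 of length 2. Total 4.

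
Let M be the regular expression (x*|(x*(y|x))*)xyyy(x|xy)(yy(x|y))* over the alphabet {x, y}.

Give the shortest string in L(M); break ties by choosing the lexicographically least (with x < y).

By inspection of the expression, no string of length less than 5 matches, and xyyyx is the lexicographically first match of length 5.

xyyyx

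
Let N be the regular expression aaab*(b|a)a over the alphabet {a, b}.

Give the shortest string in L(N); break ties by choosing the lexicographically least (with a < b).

aaaaa

By inspection of the expression, no string of length less than 5 matches, and aaaaa is the lexicographically first match of length 5.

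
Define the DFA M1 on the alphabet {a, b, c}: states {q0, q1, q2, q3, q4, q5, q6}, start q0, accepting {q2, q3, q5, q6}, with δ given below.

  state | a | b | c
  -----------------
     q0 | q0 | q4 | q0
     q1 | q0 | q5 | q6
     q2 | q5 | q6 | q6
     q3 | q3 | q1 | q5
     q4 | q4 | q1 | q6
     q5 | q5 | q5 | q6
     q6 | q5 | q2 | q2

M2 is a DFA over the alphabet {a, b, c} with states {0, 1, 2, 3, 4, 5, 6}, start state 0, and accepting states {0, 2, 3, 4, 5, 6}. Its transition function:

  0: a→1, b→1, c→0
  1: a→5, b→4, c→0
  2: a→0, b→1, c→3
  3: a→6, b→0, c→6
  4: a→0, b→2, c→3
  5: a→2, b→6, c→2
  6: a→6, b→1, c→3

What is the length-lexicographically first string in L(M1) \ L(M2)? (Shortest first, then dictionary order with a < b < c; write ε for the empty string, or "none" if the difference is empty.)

The string bca is accepted by M1 but not by M2.
No shorter string lies in the difference, and bca is the lexicographically first length-3 string in L(M1) \ L(M2).

bca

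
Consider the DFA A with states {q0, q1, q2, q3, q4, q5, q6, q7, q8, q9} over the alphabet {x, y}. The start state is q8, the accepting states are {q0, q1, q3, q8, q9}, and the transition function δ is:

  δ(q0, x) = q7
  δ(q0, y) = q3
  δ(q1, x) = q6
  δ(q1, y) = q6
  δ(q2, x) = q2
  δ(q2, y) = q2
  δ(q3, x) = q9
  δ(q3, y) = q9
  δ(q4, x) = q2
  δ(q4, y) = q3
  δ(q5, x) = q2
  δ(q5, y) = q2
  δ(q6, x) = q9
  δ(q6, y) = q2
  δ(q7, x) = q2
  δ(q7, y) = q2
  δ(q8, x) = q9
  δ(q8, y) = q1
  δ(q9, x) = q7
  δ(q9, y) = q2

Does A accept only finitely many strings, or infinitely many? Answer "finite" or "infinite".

finite

The useful states (reachable from q8 and able to reach an accepting state) are {q1, q6, q8, q9}.
Restricted to these states the transition graph has no cycle, so every accepting path has bounded length and L is finite.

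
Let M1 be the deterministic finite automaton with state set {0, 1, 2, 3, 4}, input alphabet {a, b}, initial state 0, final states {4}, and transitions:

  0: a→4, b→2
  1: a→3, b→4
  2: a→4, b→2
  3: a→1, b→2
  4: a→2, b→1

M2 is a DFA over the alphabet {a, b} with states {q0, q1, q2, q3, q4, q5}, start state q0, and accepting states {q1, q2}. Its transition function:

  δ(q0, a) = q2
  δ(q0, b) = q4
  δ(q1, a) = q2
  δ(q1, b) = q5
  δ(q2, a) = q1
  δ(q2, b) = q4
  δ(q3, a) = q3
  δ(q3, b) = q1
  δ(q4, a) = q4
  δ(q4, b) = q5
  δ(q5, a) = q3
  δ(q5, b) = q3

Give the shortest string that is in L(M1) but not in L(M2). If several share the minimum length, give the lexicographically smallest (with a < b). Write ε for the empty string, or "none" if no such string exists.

ba

The string ba is accepted by M1 but not by M2.
No shorter string lies in the difference, and ba is the lexicographically first length-2 string in L(M1) \ L(M2).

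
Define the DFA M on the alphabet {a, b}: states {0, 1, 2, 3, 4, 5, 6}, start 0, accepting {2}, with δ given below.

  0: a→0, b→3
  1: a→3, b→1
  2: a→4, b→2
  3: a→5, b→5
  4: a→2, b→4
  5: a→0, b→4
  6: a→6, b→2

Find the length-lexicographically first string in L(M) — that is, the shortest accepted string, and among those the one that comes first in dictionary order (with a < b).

baba

A breadth-first search from 0 reaches an accepting state first via the path 0 → 3 → 5 → 4 → 2 on input baba.
No string of length < 4 is accepted (BFS exhausts all shorter strings without reaching an accepting state), and baba is the lexicographically least accepting string of length 4.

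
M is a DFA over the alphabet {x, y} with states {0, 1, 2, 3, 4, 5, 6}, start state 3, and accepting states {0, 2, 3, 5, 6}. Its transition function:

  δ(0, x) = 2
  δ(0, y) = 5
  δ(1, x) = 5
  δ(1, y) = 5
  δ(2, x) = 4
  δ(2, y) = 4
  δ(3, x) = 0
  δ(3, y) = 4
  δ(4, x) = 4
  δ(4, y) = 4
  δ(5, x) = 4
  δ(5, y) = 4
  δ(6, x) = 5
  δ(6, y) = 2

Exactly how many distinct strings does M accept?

4

The useful subgraph on states {0, 2, 3, 5} is acyclic, so L(M) is finite; the longest accepting path visits 3 useful states, giving maximum string length 2.
Counting accepting paths from 3 by length: 1 of length 0, 1 of length 1, 2 of length 2. Total 4.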